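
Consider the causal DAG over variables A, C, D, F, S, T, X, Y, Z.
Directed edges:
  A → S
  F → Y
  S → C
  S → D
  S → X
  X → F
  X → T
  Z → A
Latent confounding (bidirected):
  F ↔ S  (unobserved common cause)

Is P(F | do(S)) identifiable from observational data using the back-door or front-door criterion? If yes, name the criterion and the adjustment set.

P(F|do(S)): frontdoor, adjust for {X}.

desc(S)\{S}={C,D,F,T,X,Y}; candidates ⊆ {A,Z}.
S↔F: latent back-door arc(s) into S.
size 0: {}; under {} S still reaches {A,F,Y,Z} ∋ F.
size 1: {A}, {Z}; under {A} S still reaches {F,Y} ∋ F.
size 2: {A,Z}; under {A,Z} S still reaches {F,Y} ∋ F.
S↔F cannot be blocked by any observed set — no back-door set.
{X}: (i) intercepts every directed S→F path; (ii) no back-door S→{X}; (iii) {S} blocks every back-door {X}→F. Front-door holds.
P(F|do(S)) = Σ_{X} P(X|S) Σ_{S'} P(F|X,S')P(S').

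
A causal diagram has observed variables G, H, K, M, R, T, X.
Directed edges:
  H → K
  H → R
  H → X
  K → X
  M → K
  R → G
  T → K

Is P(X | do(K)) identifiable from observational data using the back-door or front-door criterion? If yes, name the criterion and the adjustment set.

P(X|do(K)): backdoor, adjust for {H}.

desc(K)\{K}={X}; candidates ⊆ {G,H,M,R,T}.
size 0: {}; under {} K still reaches {G,H,M,R,T,X} ∋ X.
{H}: K⊥X given {H} in G with K→· removed — back-door holds.
P(X|do(K)) = Σ_{H} P(X|K,H)·P(H).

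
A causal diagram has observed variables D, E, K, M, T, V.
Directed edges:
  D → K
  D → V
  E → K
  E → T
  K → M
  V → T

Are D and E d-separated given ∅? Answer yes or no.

Yes — D ⊥ E | ∅.

Bayes-Ball from D | ∅ reaches {K,M,T,V}.
E ∉ reach(D|∅) ⇒ D ⊥ E | ∅.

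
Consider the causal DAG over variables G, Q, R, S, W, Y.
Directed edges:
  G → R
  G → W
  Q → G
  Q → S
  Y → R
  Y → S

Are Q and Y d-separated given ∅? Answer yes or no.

Yes — Q ⊥ Y | ∅.

Bayes-Ball from Q | ∅ reaches {G,R,S,W}.
Y ∉ reach(Q|∅) ⇒ Q ⊥ Y | ∅.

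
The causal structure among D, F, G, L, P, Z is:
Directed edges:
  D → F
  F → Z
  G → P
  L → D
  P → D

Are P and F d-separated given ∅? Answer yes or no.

No — P and F are d-connected given ∅.

Bayes-Ball from P | ∅ reaches {D,F,G,Z}.
F ∈ reach(P|∅) ⇒ P ⊥̸ F | ∅.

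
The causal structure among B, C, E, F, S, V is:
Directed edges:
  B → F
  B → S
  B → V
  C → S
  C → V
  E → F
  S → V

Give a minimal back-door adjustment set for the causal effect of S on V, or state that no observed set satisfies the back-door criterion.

desc(S)\{S}={V}; candidates ⊆ {B,C,E,F}.
size 0: {}; under {} S still reaches {B,C,F,V} ∋ V.
size 1: {B}, {C}, {E} …(+1); under {B} S still reaches {C,V} ∋ V.
{B,C}: S⊥V given {B,C} in G with S→· removed — back-door holds.

S→V: minimal back-door set {B, C}.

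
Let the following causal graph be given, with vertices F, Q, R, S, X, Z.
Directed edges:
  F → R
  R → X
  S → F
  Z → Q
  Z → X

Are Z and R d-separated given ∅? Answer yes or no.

Bayes-Ball from Z | ∅ reaches {Q,X}.
R ∉ reach(Z|∅) ⇒ Z ⊥ R | ∅.

Yes — Z ⊥ R | ∅.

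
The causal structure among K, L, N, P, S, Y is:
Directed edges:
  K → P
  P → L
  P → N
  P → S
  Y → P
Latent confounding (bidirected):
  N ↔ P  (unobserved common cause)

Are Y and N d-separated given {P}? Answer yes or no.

No — Y and N are d-connected given {P}.

Bayes-Ball from Y | {P} reaches {K,N}.
N ∈ reach(Y|{P}) ⇒ Y ⊥̸ N | {P}.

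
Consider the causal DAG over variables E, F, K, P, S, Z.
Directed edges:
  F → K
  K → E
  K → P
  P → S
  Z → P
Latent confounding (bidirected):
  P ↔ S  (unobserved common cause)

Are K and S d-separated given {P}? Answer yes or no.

No — K and S are d-connected given {P}.

Bayes-Ball from K | {P} reaches {E,F,S,Z}.
S ∈ reach(K|{P}) ⇒ K ⊥̸ S | {P}.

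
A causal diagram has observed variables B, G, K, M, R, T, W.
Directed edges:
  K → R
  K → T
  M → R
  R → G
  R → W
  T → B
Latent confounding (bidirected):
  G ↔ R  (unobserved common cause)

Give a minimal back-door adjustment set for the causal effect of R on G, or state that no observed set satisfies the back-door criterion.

R→G: no observed back-door set.

desc(R)\{R}={G,W}; candidates ⊆ {B,K,M,T}.
R↔G: latent back-door arc(s) into R.
size 0: {}; under {} R still reaches {B,G,K,M,T} ∋ G.
size 1: {B}, {K}, {M} …(+1); under {B} R still reaches {G,K,M,T} ∋ G.
size 2: {B,K}, {B,M}, {B,T} …(+3); under {B,K} R still reaches {G,M} ∋ G.
R↔G cannot be blocked by any observed set — no back-door set.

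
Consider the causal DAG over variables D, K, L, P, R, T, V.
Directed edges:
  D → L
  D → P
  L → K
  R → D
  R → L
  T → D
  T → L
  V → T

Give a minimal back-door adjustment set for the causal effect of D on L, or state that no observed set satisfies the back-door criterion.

desc(D)\{D}={K,L,P}; candidates ⊆ {R,T,V}.
size 0: {}; under {} D still reaches {K,L,R,T,V} ∋ L.
size 1: {R}, {T}, {V}; under {R} D still reaches {K,L,T,V} ∋ L.
{R,T}: D⊥L given {R,T} in G with D→· removed — back-door holds.

D→L: minimal back-door set {R, T}.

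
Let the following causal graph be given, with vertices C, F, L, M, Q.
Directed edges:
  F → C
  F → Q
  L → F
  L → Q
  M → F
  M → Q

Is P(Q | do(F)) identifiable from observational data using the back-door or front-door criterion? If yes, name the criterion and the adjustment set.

P(Q|do(F)): backdoor, adjust for {L, M}.

desc(F)\{F}={C,Q}; candidates ⊆ {L,M}.
size 0: {}; under {} F still reaches {L,M,Q} ∋ Q.
size 1: {L}, {M}; under {L} F still reaches {M,Q} ∋ Q.
{L,M}: F⊥Q given {L,M} in G with F→· removed — back-door holds.
P(Q|do(F)) = Σ_{L,M} P(Q|F,L,M)·P(L,M).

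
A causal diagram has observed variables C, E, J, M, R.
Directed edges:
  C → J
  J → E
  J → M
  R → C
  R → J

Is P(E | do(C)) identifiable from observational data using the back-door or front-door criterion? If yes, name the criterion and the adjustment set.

P(E|do(C)): backdoor, adjust for {R}.

desc(C)\{C}={E,J,M}; candidates ⊆ {R}.
size 0: {}; under {} C still reaches {E,J,M,R} ∋ E.
{R}: C⊥E given {R} in G with C→· removed — back-door holds.
P(E|do(C)) = Σ_{R} P(E|C,R)·P(R).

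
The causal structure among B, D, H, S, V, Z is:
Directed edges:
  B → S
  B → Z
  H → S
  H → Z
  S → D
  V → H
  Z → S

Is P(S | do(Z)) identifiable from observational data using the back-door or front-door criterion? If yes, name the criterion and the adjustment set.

P(S|do(Z)): backdoor, adjust for {B, H}.

desc(Z)\{Z}={D,S}; candidates ⊆ {B,H,V}.
size 0: {}; under {} Z still reaches {B,D,H,S,V} ∋ S.
size 1: {B}, {H}, {V}; under {B} Z still reaches {D,H,S,V} ∋ S.
{B,H}: Z⊥S given {B,H} in G with Z→· removed — back-door holds.
P(S|do(Z)) = Σ_{B,H} P(S|Z,B,H)·P(B,H).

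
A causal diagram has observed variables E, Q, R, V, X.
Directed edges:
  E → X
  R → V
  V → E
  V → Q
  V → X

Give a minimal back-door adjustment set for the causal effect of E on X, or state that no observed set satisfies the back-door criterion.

desc(E)\{E}={X}; candidates ⊆ {Q,R,V}.
size 0: {}; under {} E still reaches {Q,R,V,X} ∋ X.
{V}: E⊥X given {V} in G with E→· removed — back-door holds.

E→X: minimal back-door set {V}.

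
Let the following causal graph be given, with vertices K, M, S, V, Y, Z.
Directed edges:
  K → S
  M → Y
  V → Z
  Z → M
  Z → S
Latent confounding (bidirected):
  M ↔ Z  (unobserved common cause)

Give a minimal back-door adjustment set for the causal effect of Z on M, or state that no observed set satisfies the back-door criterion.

desc(Z)\{Z}={M,S,Y}; candidates ⊆ {K,V}.
Z↔M: latent back-door arc(s) into Z.
size 0: {}; under {} Z still reaches {M,V,Y} ∋ M.
size 1: {K}, {V}; under {K} Z still reaches {M,V,Y} ∋ M.
size 2: {K,V}; under {K,V} Z still reaches {M,Y} ∋ M.
Z↔M cannot be blocked by any observed set — no back-door set.

Z→M: no observed back-door set.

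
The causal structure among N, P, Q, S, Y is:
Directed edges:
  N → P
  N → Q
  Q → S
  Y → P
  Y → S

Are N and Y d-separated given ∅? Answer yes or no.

Bayes-Ball from N | ∅ reaches {P,Q,S}.
Y ∉ reach(N|∅) ⇒ N ⊥ Y | ∅.

Yes — N ⊥ Y | ∅.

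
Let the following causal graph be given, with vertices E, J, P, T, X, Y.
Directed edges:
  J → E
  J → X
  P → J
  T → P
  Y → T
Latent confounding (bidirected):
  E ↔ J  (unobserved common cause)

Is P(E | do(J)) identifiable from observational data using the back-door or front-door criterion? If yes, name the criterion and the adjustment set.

P(E|do(J)): not identifiable (no BD/FD set).

desc(J)\{J}={E,X}; candidates ⊆ {P,T,Y}.
J↔E: latent back-door arc(s) into J.
size 0: {}; under {} J still reaches {E,P,T,Y} ∋ E.
size 1: {P}, {T}, {Y}; under {P} J still reaches {E} ∋ E.
size 2: {P,T}, {P,Y}, {T,Y}; under {P,T} J still reaches {E} ∋ E.
J↔E cannot be blocked by any observed set — no back-door set.
No mediator lies on a directed J→…→E path.
Neither criterion identifies P(E|do(J)) in this graph.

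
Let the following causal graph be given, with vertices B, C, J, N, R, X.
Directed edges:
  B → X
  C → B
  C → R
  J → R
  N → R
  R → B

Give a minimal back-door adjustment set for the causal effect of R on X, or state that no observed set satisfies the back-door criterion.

desc(R)\{R}={B,X}; candidates ⊆ {C,J,N}.
size 0: {}; under {} R still reaches {B,C,J,N,X} ∋ X.
{C}: R⊥X given {C} in G with R→· removed — back-door holds.

R→X: minimal back-door set {C}.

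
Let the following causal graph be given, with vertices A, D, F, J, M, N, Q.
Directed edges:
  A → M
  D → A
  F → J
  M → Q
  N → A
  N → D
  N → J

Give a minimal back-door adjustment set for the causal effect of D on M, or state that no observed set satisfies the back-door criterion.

D→M: minimal back-door set {N}.

desc(D)\{D}={A,M,Q}; candidates ⊆ {F,J,N}.
size 0: {}; under {} D still reaches {A,J,M,N,Q} ∋ M.
{N}: D⊥M given {N} in G with D→· removed — back-door holds.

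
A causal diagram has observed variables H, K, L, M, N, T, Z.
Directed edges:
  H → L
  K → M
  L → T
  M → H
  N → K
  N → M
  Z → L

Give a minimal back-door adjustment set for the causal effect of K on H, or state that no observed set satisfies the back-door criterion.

desc(K)\{K}={H,L,M,T}; candidates ⊆ {N,Z}.
size 0: {}; under {} K still reaches {H,L,M,N,T} ∋ H.
{N}: K⊥H given {N} in G with K→· removed — back-door holds.

K→H: minimal back-door set {N}.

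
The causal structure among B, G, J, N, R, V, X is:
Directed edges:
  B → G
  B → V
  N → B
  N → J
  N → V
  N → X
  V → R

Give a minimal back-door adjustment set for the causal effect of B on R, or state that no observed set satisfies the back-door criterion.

B→R: minimal back-door set {N}.

desc(B)\{B}={G,R,V}; candidates ⊆ {J,N,X}.
size 0: {}; under {} B still reaches {J,N,R,V,X} ∋ R.
{N}: B⊥R given {N} in G with B→· removed — back-door holds.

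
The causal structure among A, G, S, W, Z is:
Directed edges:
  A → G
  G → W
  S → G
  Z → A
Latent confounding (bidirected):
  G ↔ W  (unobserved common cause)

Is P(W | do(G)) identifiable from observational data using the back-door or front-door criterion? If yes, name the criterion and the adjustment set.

P(W|do(G)): not identifiable (no BD/FD set).

desc(G)\{G}={W}; candidates ⊆ {A,S,Z}.
G↔W: latent back-door arc(s) into G.
size 0: {}; under {} G still reaches {A,S,W,Z} ∋ W.
size 1: {A}, {S}, {Z}; under {A} G still reaches {S,W} ∋ W.
size 2: {A,S}, {A,Z}, {S,Z}; under {A,S} G still reaches {W} ∋ W.
G↔W cannot be blocked by any observed set — no back-door set.
No mediator lies on a directed G→…→W path.
Neither criterion identifies P(W|do(G)) in this graph.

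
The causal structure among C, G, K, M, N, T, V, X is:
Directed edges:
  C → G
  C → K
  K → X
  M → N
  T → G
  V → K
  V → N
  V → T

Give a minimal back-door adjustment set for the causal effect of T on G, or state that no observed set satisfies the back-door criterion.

desc(T)\{T}={G}; candidates ⊆ {C,K,M,N,V,X}.
∅: T⊥G given ∅ in G with T→· removed — back-door holds.

T→G: minimal back-door set ∅.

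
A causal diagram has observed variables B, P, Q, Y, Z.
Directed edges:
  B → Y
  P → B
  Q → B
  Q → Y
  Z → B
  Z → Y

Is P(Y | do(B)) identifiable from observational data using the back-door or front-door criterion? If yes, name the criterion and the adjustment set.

P(Y|do(B)): backdoor, adjust for {Q, Z}.

desc(B)\{B}={Y}; candidates ⊆ {P,Q,Z}.
size 0: {}; under {} B still reaches {P,Q,Y,Z} ∋ Y.
size 1: {P}, {Q}, {Z}; under {P} B still reaches {Q,Y,Z} ∋ Y.
{Q,Z}: B⊥Y given {Q,Z} in G with B→· removed — back-door holds.
P(Y|do(B)) = Σ_{Q,Z} P(Y|B,Q,Z)·P(Q,Z).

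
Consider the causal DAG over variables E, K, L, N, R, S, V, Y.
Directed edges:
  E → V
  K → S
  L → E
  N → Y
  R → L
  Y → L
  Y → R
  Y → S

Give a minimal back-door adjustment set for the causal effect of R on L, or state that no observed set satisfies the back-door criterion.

R→L: minimal back-door set {Y}.

desc(R)\{R}={E,L,V}; candidates ⊆ {K,N,S,Y}.
size 0: {}; under {} R still reaches {E,L,N,S,V,Y} ∋ L.
{Y}: R⊥L given {Y} in G with R→· removed — back-door holds.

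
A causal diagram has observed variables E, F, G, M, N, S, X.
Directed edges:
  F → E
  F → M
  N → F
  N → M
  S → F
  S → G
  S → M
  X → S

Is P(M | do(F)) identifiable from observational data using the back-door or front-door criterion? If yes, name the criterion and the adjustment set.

P(M|do(F)): backdoor, adjust for {N, S}.

desc(F)\{F}={E,M}; candidates ⊆ {G,N,S,X}.
size 0: {}; under {} F still reaches {G,M,N,S,X} ∋ M.
size 1: {G}, {N}, {S} …(+1); under {G} F still reaches {M,N,S,X} ∋ M.
{N,S}: F⊥M given {N,S} in G with F→· removed — back-door holds.
P(M|do(F)) = Σ_{N,S} P(M|F,N,S)·P(N,S).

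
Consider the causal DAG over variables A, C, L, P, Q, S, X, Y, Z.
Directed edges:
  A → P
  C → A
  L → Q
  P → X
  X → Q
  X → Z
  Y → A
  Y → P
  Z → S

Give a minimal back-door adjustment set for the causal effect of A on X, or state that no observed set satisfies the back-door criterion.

desc(A)\{A}={P,Q,S,X,Z}; candidates ⊆ {C,L,Y}.
size 0: {}; under {} A still reaches {C,P,Q,S,X,Y,Z} ∋ X.
{Y}: A⊥X given {Y} in G with A→· removed — back-door holds.

A→X: minimal back-door set {Y}.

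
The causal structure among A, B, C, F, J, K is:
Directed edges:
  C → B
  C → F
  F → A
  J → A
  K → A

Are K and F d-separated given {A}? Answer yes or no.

Bayes-Ball from K | {A} reaches {B,C,F,J}.
F ∈ reach(K|{A}) ⇒ K ⊥̸ F | {A}.

No — K and F are d-connected given {A}.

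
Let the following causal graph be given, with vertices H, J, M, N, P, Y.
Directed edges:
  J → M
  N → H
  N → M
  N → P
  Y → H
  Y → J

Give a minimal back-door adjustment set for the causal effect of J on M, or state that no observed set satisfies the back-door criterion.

J→M: minimal back-door set ∅.

desc(J)\{J}={M}; candidates ⊆ {H,N,P,Y}.
∅: J⊥M given ∅ in G with J→· removed — back-door holds.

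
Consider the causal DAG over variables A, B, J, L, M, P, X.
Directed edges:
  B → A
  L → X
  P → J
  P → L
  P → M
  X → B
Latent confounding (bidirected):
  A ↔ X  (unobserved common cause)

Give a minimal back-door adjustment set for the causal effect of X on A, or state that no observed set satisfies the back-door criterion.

X→A: no observed back-door set.

desc(X)\{X}={A,B}; candidates ⊆ {J,L,M,P}.
X↔A: latent back-door arc(s) into X.
size 0: {}; under {} X still reaches {A,J,L,M,P} ∋ A.
size 1: {J}, {L}, {M} …(+1); under {J} X still reaches {A,L,M,P} ∋ A.
size 2: {J,L}, {J,M}, {J,P} …(+3); under {J,L} X still reaches {A} ∋ A.
X↔A cannot be blocked by any observed set — no back-door set.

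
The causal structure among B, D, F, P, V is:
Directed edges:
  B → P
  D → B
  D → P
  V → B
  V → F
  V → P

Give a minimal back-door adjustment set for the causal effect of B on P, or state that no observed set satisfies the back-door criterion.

B→P: minimal back-door set {D, V}.

desc(B)\{B}={P}; candidates ⊆ {D,F,V}.
size 0: {}; under {} B still reaches {D,F,P,V} ∋ P.
size 1: {D}, {F}, {V}; under {D} B still reaches {F,P,V} ∋ P.
{D,V}: B⊥P given {D,V} in G with B→· removed — back-door holds.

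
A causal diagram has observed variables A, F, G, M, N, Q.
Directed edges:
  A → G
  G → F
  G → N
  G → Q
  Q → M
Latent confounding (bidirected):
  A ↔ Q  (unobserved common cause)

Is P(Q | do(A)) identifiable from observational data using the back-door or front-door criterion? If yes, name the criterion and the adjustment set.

desc(A)\{A}={F,G,M,N,Q}; candidates ⊆ {—}.
A↔Q: latent back-door arc(s) into A.
size 0: {}; under {} A still reaches {M,Q} ∋ Q.
A↔Q cannot be blocked by any observed set — no back-door set.
{G}: (i) intercepts every directed A→Q path; (ii) no back-door A→{G}; (iii) {A} blocks every back-door {G}→Q. Front-door holds.
P(Q|do(A)) = Σ_{G} P(G|A) Σ_{A'} P(Q|G,A')P(A').

P(Q|do(A)): frontdoor, adjust for {G}.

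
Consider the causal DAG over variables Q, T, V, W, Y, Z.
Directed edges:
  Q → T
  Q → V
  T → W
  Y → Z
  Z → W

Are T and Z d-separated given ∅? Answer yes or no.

Yes — T ⊥ Z | ∅.

Bayes-Ball from T | ∅ reaches {Q,V,W}.
Z ∉ reach(T|∅) ⇒ T ⊥ Z | ∅.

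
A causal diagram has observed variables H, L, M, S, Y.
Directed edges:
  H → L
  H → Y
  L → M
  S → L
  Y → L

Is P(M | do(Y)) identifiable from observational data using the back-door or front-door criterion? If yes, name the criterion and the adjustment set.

desc(Y)\{Y}={L,M}; candidates ⊆ {H,S}.
size 0: {}; under {} Y still reaches {H,L,M} ∋ M.
{H}: Y⊥M given {H} in G with Y→· removed — back-door holds.
P(M|do(Y)) = Σ_{H} P(M|Y,H)·P(H).

P(M|do(Y)): backdoor, adjust for {H}.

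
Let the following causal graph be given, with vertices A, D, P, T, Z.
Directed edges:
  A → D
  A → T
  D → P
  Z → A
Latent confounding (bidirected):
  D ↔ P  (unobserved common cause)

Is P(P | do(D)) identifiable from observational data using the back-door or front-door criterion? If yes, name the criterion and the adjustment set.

desc(D)\{D}={P}; candidates ⊆ {A,T,Z}.
D↔P: latent back-door arc(s) into D.
size 0: {}; under {} D still reaches {A,P,T,Z} ∋ P.
size 1: {A}, {T}, {Z}; under {A} D still reaches {P} ∋ P.
size 2: {A,T}, {A,Z}, {T,Z}; under {A,T} D still reaches {P} ∋ P.
D↔P cannot be blocked by any observed set — no back-door set.
No mediator lies on a directed D→…→P path.
Neither criterion identifies P(P|do(D)) in this graph.

P(P|do(D)): not identifiable (no BD/FD set).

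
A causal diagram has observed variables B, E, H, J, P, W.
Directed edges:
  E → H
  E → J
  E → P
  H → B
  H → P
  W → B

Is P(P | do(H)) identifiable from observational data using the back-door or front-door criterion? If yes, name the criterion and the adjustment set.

desc(H)\{H}={B,P}; candidates ⊆ {E,J,W}.
size 0: {}; under {} H still reaches {E,J,P} ∋ P.
{E}: H⊥P given {E} in G with H→· removed — back-door holds.
P(P|do(H)) = Σ_{E} P(P|H,E)·P(E).

P(P|do(H)): backdoor, adjust for {E}.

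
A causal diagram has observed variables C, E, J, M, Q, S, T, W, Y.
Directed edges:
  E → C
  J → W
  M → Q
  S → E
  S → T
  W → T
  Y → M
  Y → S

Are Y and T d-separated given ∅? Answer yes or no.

Bayes-Ball from Y | ∅ reaches {C,E,M,Q,S,T}.
T ∈ reach(Y|∅) ⇒ Y ⊥̸ T | ∅.

No — Y and T are d-connected given ∅.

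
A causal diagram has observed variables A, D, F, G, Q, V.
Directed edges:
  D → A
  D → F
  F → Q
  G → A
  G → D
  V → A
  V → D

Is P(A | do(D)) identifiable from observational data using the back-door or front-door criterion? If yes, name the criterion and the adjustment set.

desc(D)\{D}={A,F,Q}; candidates ⊆ {G,V}.
size 0: {}; under {} D still reaches {A,G,V} ∋ A.
size 1: {G}, {V}; under {G} D still reaches {A,V} ∋ A.
{G,V}: D⊥A given {G,V} in G with D→· removed — back-door holds.
P(A|do(D)) = Σ_{G,V} P(A|D,G,V)·P(G,V).

P(A|do(D)): backdoor, adjust for {G, V}.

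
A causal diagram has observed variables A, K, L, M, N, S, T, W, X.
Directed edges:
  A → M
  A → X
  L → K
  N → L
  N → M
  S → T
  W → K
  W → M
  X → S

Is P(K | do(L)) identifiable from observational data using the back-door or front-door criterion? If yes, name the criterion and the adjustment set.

P(K|do(L)): backdoor, adjust for ∅.

desc(L)\{L}={K}; candidates ⊆ {A,M,N,S,T,W,X}.
∅: L⊥K given ∅ in G with L→· removed — back-door holds.
P(K|do(L)) = P(K|L) — no adjustment needed.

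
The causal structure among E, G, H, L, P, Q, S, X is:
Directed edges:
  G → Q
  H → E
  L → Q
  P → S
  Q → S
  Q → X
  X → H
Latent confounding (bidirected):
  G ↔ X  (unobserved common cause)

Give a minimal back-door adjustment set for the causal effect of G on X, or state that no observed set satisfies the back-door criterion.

G→X: no observed back-door set.

desc(G)\{G}={E,H,Q,S,X}; candidates ⊆ {L,P}.
G↔X: latent back-door arc(s) into G.
size 0: {}; under {} G still reaches {E,H,X} ∋ X.
size 1: {L}, {P}; under {L} G still reaches {E,H,X} ∋ X.
size 2: {L,P}; under {L,P} G still reaches {E,H,X} ∋ X.
G↔X cannot be blocked by any observed set — no back-door set.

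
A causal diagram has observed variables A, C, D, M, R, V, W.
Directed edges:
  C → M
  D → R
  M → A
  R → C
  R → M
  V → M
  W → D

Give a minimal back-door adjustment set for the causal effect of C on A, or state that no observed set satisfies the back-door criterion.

desc(C)\{C}={A,M}; candidates ⊆ {D,R,V,W}.
size 0: {}; under {} C still reaches {A,D,M,R,W} ∋ A.
{R}: C⊥A given {R} in G with C→· removed — back-door holds.

C→A: minimal back-door set {R}.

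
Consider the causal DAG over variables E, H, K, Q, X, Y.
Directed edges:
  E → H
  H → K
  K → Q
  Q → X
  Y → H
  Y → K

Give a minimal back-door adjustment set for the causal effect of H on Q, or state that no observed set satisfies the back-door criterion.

desc(H)\{H}={K,Q,X}; candidates ⊆ {E,Y}.
size 0: {}; under {} H still reaches {E,K,Q,X,Y} ∋ Q.
{Y}: H⊥Q given {Y} in G with H→· removed — back-door holds.

H→Q: minimal back-door set {Y}.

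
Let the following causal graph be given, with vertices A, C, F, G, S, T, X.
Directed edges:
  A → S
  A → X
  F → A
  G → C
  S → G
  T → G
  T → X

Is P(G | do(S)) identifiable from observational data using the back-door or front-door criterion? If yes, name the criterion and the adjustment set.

desc(S)\{S}={C,G}; candidates ⊆ {A,F,T,X}.
∅: S⊥G given ∅ in G with S→· removed — back-door holds.
P(G|do(S)) = P(G|S) — no adjustment needed.

P(G|do(S)): backdoor, adjust for ∅.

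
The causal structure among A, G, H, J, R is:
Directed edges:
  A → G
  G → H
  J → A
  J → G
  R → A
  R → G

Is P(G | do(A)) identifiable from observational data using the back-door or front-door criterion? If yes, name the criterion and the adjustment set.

P(G|do(A)): backdoor, adjust for {J, R}.

desc(A)\{A}={G,H}; candidates ⊆ {J,R}.
size 0: {}; under {} A still reaches {G,H,J,R} ∋ G.
size 1: {J}, {R}; under {J} A still reaches {G,H,R} ∋ G.
{J,R}: A⊥G given {J,R} in G with A→· removed — back-door holds.
P(G|do(A)) = Σ_{J,R} P(G|A,J,R)·P(J,R).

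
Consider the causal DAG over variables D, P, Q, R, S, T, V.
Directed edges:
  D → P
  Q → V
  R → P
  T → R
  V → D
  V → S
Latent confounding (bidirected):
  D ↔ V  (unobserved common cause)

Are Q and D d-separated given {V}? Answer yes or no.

Bayes-Ball from Q | {V} reaches {D,P}.
D ∈ reach(Q|{V}) ⇒ Q ⊥̸ D | {V}.

No — Q and D are d-connected given {V}.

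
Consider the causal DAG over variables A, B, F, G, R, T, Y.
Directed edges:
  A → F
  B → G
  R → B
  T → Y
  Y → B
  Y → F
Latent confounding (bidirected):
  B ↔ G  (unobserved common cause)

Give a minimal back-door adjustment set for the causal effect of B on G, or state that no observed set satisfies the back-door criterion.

desc(B)\{B}={G}; candidates ⊆ {A,F,R,T,Y}.
B↔G: latent back-door arc(s) into B.
size 0: {}; under {} B still reaches {F,G,R,T,Y} ∋ G.
size 1: {A}, {F}, {R} …(+2); under {A} B still reaches {F,G,R,T,Y} ∋ G.
size 2: {A,F}, {A,R}, {A,T} …(+7); under {A,F} B still reaches {G,R,T,Y} ∋ G.
B↔G cannot be blocked by any observed set — no back-door set.

B→G: no observed back-door set.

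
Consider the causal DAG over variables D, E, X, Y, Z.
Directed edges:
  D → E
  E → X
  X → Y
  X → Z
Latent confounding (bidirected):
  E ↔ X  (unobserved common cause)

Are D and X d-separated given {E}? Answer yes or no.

No — D and X are d-connected given {E}.

Bayes-Ball from D | {E} reaches {X,Y,Z}.
X ∈ reach(D|{E}) ⇒ D ⊥̸ X | {E}.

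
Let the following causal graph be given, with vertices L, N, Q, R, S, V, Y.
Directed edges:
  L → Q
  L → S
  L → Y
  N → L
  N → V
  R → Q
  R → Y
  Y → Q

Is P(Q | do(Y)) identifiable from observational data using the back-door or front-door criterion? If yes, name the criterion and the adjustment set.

P(Q|do(Y)): backdoor, adjust for {L, R}.

desc(Y)\{Y}={Q}; candidates ⊆ {L,N,R,S,V}.
size 0: {}; under {} Y still reaches {L,N,Q,R,S,V} ∋ Q.
size 1: {L}, {N}, {R} …(+2); under {L} Y still reaches {Q,R} ∋ Q.
{L,R}: Y⊥Q given {L,R} in G with Y→· removed — back-door holds.
P(Q|do(Y)) = Σ_{L,R} P(Q|Y,L,R)·P(L,R).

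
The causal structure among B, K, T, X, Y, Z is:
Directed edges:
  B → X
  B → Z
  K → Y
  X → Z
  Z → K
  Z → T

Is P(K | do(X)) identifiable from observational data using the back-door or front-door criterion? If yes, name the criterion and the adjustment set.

desc(X)\{X}={K,T,Y,Z}; candidates ⊆ {B}.
size 0: {}; under {} X still reaches {B,K,T,Y,Z} ∋ K.
{B}: X⊥K given {B} in G with X→· removed — back-door holds.
P(K|do(X)) = Σ_{B} P(K|X,B)·P(B).

P(K|do(X)): backdoor, adjust for {B}.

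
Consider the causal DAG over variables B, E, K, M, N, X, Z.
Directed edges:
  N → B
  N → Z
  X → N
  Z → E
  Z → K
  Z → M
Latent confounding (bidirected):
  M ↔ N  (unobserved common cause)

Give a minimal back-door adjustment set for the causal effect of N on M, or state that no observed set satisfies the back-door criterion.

N→M: no observed back-door set.

desc(N)\{N}={B,E,K,M,Z}; candidates ⊆ {X}.
N↔M: latent back-door arc(s) into N.
size 0: {}; under {} N still reaches {M,X} ∋ M.
size 1: {X}; under {X} N still reaches {M} ∋ M.
N↔M cannot be blocked by any observed set — no back-door set.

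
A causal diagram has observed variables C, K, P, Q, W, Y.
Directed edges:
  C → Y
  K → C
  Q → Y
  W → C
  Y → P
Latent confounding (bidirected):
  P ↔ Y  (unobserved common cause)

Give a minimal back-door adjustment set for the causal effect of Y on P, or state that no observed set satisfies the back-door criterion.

desc(Y)\{Y}={P}; candidates ⊆ {C,K,Q,W}.
Y↔P: latent back-door arc(s) into Y.
size 0: {}; under {} Y still reaches {C,K,P,Q,W} ∋ P.
size 1: {C}, {K}, {Q} …(+1); under {C} Y still reaches {P,Q} ∋ P.
size 2: {C,K}, {C,Q}, {C,W} …(+3); under {C,K} Y still reaches {P,Q} ∋ P.
Y↔P cannot be blocked by any observed set — no back-door set.

Y→P: no observed back-door set.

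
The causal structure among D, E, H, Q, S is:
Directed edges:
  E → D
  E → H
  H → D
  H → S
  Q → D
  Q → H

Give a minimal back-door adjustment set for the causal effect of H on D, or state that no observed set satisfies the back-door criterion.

desc(H)\{H}={D,S}; candidates ⊆ {E,Q}.
size 0: {}; under {} H still reaches {D,E,Q} ∋ D.
size 1: {E}, {Q}; under {E} H still reaches {D,Q} ∋ D.
{E,Q}: H⊥D given {E,Q} in G with H→· removed — back-door holds.

H→D: minimal back-door set {E, Q}.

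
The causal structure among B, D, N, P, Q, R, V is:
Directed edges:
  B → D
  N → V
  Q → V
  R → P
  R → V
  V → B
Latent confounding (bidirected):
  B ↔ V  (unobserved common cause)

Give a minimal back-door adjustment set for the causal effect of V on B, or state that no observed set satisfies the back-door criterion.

V→B: no observed back-door set.

desc(V)\{V}={B,D}; candidates ⊆ {N,P,Q,R}.
V↔B: latent back-door arc(s) into V.
size 0: {}; under {} V still reaches {B,D,N,P,Q,R} ∋ B.
size 1: {N}, {P}, {Q} …(+1); under {N} V still reaches {B,D,P,Q,R} ∋ B.
size 2: {N,P}, {N,Q}, {N,R} …(+3); under {N,P} V still reaches {B,D,Q,R} ∋ B.
V↔B cannot be blocked by any observed set — no back-door set.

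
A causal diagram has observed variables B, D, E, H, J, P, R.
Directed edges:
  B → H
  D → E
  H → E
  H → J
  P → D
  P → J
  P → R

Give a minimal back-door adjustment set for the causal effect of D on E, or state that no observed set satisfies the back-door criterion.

desc(D)\{D}={E}; candidates ⊆ {B,H,J,P,R}.
∅: D⊥E given ∅ in G with D→· removed — back-door holds.

D→E: minimal back-door set ∅.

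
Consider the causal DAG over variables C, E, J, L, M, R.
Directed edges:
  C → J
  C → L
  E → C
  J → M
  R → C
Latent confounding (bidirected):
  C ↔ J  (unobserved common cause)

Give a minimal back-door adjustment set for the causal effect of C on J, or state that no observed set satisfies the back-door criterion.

desc(C)\{C}={J,L,M}; candidates ⊆ {E,R}.
C↔J: latent back-door arc(s) into C.
size 0: {}; under {} C still reaches {E,J,M,R} ∋ J.
size 1: {E}, {R}; under {E} C still reaches {J,M,R} ∋ J.
size 2: {E,R}; under {E,R} C still reaches {J,M} ∋ J.
C↔J cannot be blocked by any observed set — no back-door set.

C→J: no observed back-door set.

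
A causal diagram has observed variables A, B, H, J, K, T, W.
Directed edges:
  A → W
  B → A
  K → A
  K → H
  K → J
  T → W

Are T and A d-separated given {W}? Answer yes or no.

Bayes-Ball from T | {W} reaches {A,B,H,J,K}.
A ∈ reach(T|{W}) ⇒ T ⊥̸ A | {W}.

No — T and A are d-connected given {W}.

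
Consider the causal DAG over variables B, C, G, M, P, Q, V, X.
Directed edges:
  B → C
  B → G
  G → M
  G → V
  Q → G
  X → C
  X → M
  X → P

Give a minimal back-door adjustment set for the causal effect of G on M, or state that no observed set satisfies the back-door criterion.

desc(G)\{G}={M,V}; candidates ⊆ {B,C,P,Q,X}.
∅: G⊥M given ∅ in G with G→· removed — back-door holds.

G→M: minimal back-door set ∅.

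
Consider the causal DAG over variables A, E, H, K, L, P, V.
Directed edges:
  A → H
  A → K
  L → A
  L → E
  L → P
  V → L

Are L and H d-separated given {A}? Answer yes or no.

Bayes-Ball from L | {A} reaches {E,P,V}.
H ∉ reach(L|{A}) ⇒ L ⊥ H | {A}.

Yes — L ⊥ H | {A}.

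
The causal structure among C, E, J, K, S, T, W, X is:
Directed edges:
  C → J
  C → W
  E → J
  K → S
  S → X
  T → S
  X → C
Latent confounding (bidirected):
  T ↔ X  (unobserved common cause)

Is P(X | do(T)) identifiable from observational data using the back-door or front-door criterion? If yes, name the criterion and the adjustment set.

P(X|do(T)): frontdoor, adjust for {S}.

desc(T)\{T}={C,J,S,W,X}; candidates ⊆ {E,K}.
T↔X: latent back-door arc(s) into T.
size 0: {}; under {} T still reaches {C,J,W,X} ∋ X.
size 1: {E}, {K}; under {E} T still reaches {C,J,W,X} ∋ X.
size 2: {E,K}; under {E,K} T still reaches {C,J,W,X} ∋ X.
T↔X cannot be blocked by any observed set — no back-door set.
{S}: (i) intercepts every directed T→X path; (ii) no back-door T→{S}; (iii) {T} blocks every back-door {S}→X. Front-door holds.
P(X|do(T)) = Σ_{S} P(S|T) Σ_{T'} P(X|S,T')P(T').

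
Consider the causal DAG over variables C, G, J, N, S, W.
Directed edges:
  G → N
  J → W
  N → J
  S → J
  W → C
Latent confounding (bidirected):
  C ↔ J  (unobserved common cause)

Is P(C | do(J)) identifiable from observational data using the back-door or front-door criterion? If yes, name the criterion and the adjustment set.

P(C|do(J)): frontdoor, adjust for {W}.

desc(J)\{J}={C,W}; candidates ⊆ {G,N,S}.
J↔C: latent back-door arc(s) into J.
size 0: {}; under {} J still reaches {C,G,N,S} ∋ C.
size 1: {G}, {N}, {S}; under {G} J still reaches {C,N,S} ∋ C.
size 2: {G,N}, {G,S}, {N,S}; under {G,N} J still reaches {C,S} ∋ C.
J↔C cannot be blocked by any observed set — no back-door set.
{W}: (i) intercepts every directed J→C path; (ii) no back-door J→{W}; (iii) {J} blocks every back-door {W}→C. Front-door holds.
P(C|do(J)) = Σ_{W} P(W|J) Σ_{J'} P(C|W,J')P(J').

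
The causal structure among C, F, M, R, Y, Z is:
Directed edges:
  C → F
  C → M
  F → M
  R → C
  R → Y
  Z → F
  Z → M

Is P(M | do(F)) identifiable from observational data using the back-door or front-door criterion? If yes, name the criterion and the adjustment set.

desc(F)\{F}={M}; candidates ⊆ {C,R,Y,Z}.
size 0: {}; under {} F still reaches {C,M,R,Y,Z} ∋ M.
size 1: {C}, {R}, {Y} …(+1); under {C} F still reaches {M,Z} ∋ M.
{C,Z}: F⊥M given {C,Z} in G with F→· removed — back-door holds.
P(M|do(F)) = Σ_{C,Z} P(M|F,C,Z)·P(C,Z).

P(M|do(F)): backdoor, adjust for {C, Z}.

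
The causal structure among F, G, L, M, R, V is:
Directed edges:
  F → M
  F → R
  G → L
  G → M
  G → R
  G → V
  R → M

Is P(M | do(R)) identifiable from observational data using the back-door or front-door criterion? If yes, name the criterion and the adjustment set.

desc(R)\{R}={M}; candidates ⊆ {F,G,L,V}.
size 0: {}; under {} R still reaches {F,G,L,M,V} ∋ M.
size 1: {F}, {G}, {L} …(+1); under {F} R still reaches {G,L,M,V} ∋ M.
{F,G}: R⊥M given {F,G} in G with R→· removed — back-door holds.
P(M|do(R)) = Σ_{F,G} P(M|R,F,G)·P(F,G).

P(M|do(R)): backdoor, adjust for {F, G}.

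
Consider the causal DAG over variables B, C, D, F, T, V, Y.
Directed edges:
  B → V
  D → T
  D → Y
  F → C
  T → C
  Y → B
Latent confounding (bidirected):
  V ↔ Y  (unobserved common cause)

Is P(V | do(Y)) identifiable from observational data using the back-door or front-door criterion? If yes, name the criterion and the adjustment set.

desc(Y)\{Y}={B,V}; candidates ⊆ {C,D,F,T}.
Y↔V: latent back-door arc(s) into Y.
size 0: {}; under {} Y still reaches {C,D,T,V} ∋ V.
size 1: {C}, {D}, {F} …(+1); under {C} Y still reaches {D,F,T,V} ∋ V.
size 2: {C,D}, {C,F}, {C,T} …(+3); under {C,D} Y still reaches {V} ∋ V.
Y↔V cannot be blocked by any observed set — no back-door set.
{B}: (i) intercepts every directed Y→V path; (ii) no back-door Y→{B}; (iii) {Y} blocks every back-door {B}→V. Front-door holds.
P(V|do(Y)) = Σ_{B} P(B|Y) Σ_{Y'} P(V|B,Y')P(Y').

P(V|do(Y)): frontdoor, adjust for {B}.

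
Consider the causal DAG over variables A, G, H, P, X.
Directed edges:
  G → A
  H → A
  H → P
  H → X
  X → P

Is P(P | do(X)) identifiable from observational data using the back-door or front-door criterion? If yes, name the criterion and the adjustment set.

P(P|do(X)): backdoor, adjust for {H}.

desc(X)\{X}={P}; candidates ⊆ {A,G,H}.
size 0: {}; under {} X still reaches {A,H,P} ∋ P.
{H}: X⊥P given {H} in G with X→· removed — back-door holds.
P(P|do(X)) = Σ_{H} P(P|X,H)·P(H).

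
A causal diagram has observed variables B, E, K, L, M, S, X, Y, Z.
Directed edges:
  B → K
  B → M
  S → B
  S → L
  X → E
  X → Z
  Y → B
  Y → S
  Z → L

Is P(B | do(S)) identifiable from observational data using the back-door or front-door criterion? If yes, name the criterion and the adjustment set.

P(B|do(S)): backdoor, adjust for {Y}.

desc(S)\{S}={B,K,L,M}; candidates ⊆ {E,X,Y,Z}.
size 0: {}; under {} S still reaches {B,K,M,Y} ∋ B.
{Y}: S⊥B given {Y} in G with S→· removed — back-door holds.
P(B|do(S)) = Σ_{Y} P(B|S,Y)·P(Y).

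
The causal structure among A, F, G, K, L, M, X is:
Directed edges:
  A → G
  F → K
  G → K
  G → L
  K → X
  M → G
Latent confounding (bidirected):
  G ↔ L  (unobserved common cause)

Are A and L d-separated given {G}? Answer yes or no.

No — A and L are d-connected given {G}.

Bayes-Ball from A | {G} reaches {L,M}.
L ∈ reach(A|{G}) ⇒ A ⊥̸ L | {G}.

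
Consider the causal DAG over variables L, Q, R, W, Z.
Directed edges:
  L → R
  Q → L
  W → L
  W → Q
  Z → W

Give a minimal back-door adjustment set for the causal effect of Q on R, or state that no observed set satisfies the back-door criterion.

desc(Q)\{Q}={L,R}; candidates ⊆ {W,Z}.
size 0: {}; under {} Q still reaches {L,R,W,Z} ∋ R.
{W}: Q⊥R given {W} in G with Q→· removed — back-door holds.

Q→R: minimal back-door set {W}.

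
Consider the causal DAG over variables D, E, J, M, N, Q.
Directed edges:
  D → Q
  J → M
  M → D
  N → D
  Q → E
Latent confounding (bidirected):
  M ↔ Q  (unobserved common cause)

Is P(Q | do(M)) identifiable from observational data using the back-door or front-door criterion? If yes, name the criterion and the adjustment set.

P(Q|do(M)): frontdoor, adjust for {D}.

desc(M)\{M}={D,E,Q}; candidates ⊆ {J,N}.
M↔Q: latent back-door arc(s) into M.
size 0: {}; under {} M still reaches {E,J,Q} ∋ Q.
size 1: {J}, {N}; under {J} M still reaches {E,Q} ∋ Q.
size 2: {J,N}; under {J,N} M still reaches {E,Q} ∋ Q.
M↔Q cannot be blocked by any observed set — no back-door set.
{D}: (i) intercepts every directed M→Q path; (ii) no back-door M→{D}; (iii) {M} blocks every back-door {D}→Q. Front-door holds.
P(Q|do(M)) = Σ_{D} P(D|M) Σ_{M'} P(Q|D,M')P(M').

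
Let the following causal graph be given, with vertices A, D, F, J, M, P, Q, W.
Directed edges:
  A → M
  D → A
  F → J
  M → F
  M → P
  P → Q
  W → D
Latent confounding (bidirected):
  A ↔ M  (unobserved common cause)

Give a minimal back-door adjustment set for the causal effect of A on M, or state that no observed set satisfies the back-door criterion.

A→M: no observed back-door set.

desc(A)\{A}={F,J,M,P,Q}; candidates ⊆ {D,W}.
A↔M: latent back-door arc(s) into A.
size 0: {}; under {} A still reaches {D,F,J,M,P,Q,W} ∋ M.
size 1: {D}, {W}; under {D} A still reaches {F,J,M,P,Q} ∋ M.
size 2: {D,W}; under {D,W} A still reaches {F,J,M,P,Q} ∋ M.
A↔M cannot be blocked by any observed set — no back-door set.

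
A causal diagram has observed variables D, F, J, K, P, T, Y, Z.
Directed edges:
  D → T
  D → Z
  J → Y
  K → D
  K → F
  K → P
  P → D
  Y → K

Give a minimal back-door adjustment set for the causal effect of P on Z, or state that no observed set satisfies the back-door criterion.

desc(P)\{P}={D,T,Z}; candidates ⊆ {F,J,K,Y}.
size 0: {}; under {} P still reaches {D,F,J,K,T,Y,Z} ∋ Z.
{K}: P⊥Z given {K} in G with P→· removed — back-door holds.

P→Z: minimal back-door set {K}.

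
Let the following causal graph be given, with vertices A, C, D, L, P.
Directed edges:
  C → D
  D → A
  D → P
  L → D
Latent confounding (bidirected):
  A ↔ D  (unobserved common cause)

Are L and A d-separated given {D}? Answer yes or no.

Bayes-Ball from L | {D} reaches {A,C}.
A ∈ reach(L|{D}) ⇒ L ⊥̸ A | {D}.

No — L and A are d-connected given {D}.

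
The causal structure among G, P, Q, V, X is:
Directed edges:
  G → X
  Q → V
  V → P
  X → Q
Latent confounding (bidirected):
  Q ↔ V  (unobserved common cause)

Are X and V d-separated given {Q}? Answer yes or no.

Bayes-Ball from X | {Q} reaches {G,P,V}.
V ∈ reach(X|{Q}) ⇒ X ⊥̸ V | {Q}.

No — X and V are d-connected given {Q}.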